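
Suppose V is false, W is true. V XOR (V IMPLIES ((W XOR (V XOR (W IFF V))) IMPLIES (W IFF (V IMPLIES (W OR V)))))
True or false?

T

W IFF V = T IFF F = F
V XOR (W IFF V) = F XOR F = F
W XOR (V XOR (W IFF V)) = T XOR F = T
W OR V = T OR F = T
V IMPLIES (W OR V) = F IMPLIES T = T
W IFF (V IMPLIES (W OR V)) = T IFF T = T
(W XOR (V XOR (W IFF V))) IMPLIES (W IFF (V IMPLIES (W OR V))) = T IMPLIES T = T
V IMPLIES ((W XOR (V XOR (W IFF V))) IMPLIES (W IFF (V IMPLIES (W OR V)))) = F IMPLIES T = T
V XOR (V IMPLIES ((W XOR (V XOR (W IFF V))) IMPLIES (W IFF (V IMPLIES (W OR V))))) = F XOR T = T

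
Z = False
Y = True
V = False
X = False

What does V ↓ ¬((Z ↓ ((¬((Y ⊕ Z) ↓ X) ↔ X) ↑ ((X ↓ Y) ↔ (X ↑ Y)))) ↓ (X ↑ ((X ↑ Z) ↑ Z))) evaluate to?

Y ⊕ Z = True ⊕ False = True
(Y ⊕ Z) ↓ X = True ↓ False = False
¬((Y ⊕ Z) ↓ X) = ¬False = True
¬((Y ⊕ Z) ↓ X) ↔ X = True ↔ False = False
X ↓ Y = False ↓ True = False
X ↑ Y = False ↑ True = True
(X ↓ Y) ↔ (X ↑ Y) = False ↔ True = False
(¬((Y ⊕ Z) ↓ X) ↔ X) ↑ ((X ↓ Y) ↔ (X ↑ Y)) = False ↑ False = True
Z ↓ ((¬((Y ⊕ Z) ↓ X) ↔ X) ↑ ((X ↓ Y) ↔ (X ↑ Y))) = False ↓ True = False
X ↑ Z = False ↑ False = True
(X ↑ Z) ↑ Z = True ↑ False = True
X ↑ ((X ↑ Z) ↑ Z) = False ↑ True = True
(Z ↓ ((¬((Y ⊕ Z) ↓ X) ↔ X) ↑ ((X ↓ Y) ↔ (X ↑ Y)))) ↓ (X ↑ ((X ↑ Z) ↑ Z)) = False ↓ True = False
¬((Z ↓ ((¬((Y ⊕ Z) ↓ X) ↔ X) ↑ ((X ↓ Y) ↔ (X ↑ Y)))) ↓ (X ↑ ((X ↑ Z) ↑ Z))) = ¬False = True
V ↓ ¬((Z ↓ ((¬((Y ⊕ Z) ↓ X) ↔ X) ↑ ((X ↓ Y) ↔ (X ↑ Y)))) ↓ (X ↑ ((X ↑ Z) ↑ Z))) = False ↓ True = False

False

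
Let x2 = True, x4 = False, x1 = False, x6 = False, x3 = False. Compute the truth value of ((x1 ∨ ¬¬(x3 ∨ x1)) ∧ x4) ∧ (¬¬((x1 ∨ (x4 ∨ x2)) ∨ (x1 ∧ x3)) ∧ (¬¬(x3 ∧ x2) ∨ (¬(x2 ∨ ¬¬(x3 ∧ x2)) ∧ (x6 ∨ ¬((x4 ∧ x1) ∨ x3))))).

x3 ∨ x1 = False ∨ False = False
¬(x3 ∨ x1) = ¬False = True
¬¬(x3 ∨ x1) = ¬True = False
x1 ∨ ¬¬(x3 ∨ x1) = False ∨ False = False
(x1 ∨ ¬¬(x3 ∨ x1)) ∧ x4 = False ∧ False = False
x4 ∨ x2 = False ∨ True = True
x1 ∨ (x4 ∨ x2) = False ∨ True = True
x1 ∧ x3 = False ∧ False = False
(x1 ∨ (x4 ∨ x2)) ∨ (x1 ∧ x3) = True ∨ False = True
¬((x1 ∨ (x4 ∨ x2)) ∨ (x1 ∧ x3)) = ¬True = False
¬¬((x1 ∨ (x4 ∨ x2)) ∨ (x1 ∧ x3)) = ¬False = True
x3 ∧ x2 = False ∧ True = False
¬(x3 ∧ x2) = ¬False = True
¬¬(x3 ∧ x2) = ¬True = False
x3 ∧ x2 = False ∧ True = False
¬(x3 ∧ x2) = ¬False = True
¬¬(x3 ∧ x2) = ¬True = False
x2 ∨ ¬¬(x3 ∧ x2) = True ∨ False = True
¬(x2 ∨ ¬¬(x3 ∧ x2)) = ¬True = False
x4 ∧ x1 = False ∧ False = False
(x4 ∧ x1) ∨ x3 = False ∨ False = False
¬((x4 ∧ x1) ∨ x3) = ¬False = True
x6 ∨ ¬((x4 ∧ x1) ∨ x3) = False ∨ True = True
¬(x2 ∨ ¬¬(x3 ∧ x2)) ∧ (x6 ∨ ¬((x4 ∧ x1) ∨ x3)) = False ∧ True = False
¬¬(x3 ∧ x2) ∨ (¬(x2 ∨ ¬¬(x3 ∧ x2)) ∧ (x6 ∨ ¬((x4 ∧ x1) ∨ x3))) = False ∨ False = False
¬¬((x1 ∨ (x4 ∨ x2)) ∨ (x1 ∧ x3)) ∧ (¬¬(x3 ∧ x2) ∨ (¬(x2 ∨ ¬¬(x3 ∧ x2)) ∧ (x6 ∨ ¬((x4 ∧ x1) ∨ x3)))) = True ∧ False = False
((x1 ∨ ¬¬(x3 ∨ x1)) ∧ x4) ∧ (¬¬((x1 ∨ (x4 ∨ x2)) ∨ (x1 ∧ x3)) ∧ (¬¬(x3 ∧ x2) ∨ (¬(x2 ∨ ¬¬(x3 ∧ x2)) ∧ (x6 ∨ ¬((x4 ∧ x1) ∨ x3))))) = False ∧ False = False

False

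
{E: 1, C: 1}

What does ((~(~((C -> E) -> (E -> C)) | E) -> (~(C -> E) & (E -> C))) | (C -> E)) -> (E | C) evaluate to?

C -> E = 1 -> 1 = 1
E -> C = 1 -> 1 = 1
(C -> E) -> (E -> C) = 1 -> 1 = 1
~((C -> E) -> (E -> C)) = ~1 = 0
~((C -> E) -> (E -> C)) | E = 0 | 1 = 1
~(~((C -> E) -> (E -> C)) | E) = ~1 = 0
C -> E = 1 -> 1 = 1
~(C -> E) = ~1 = 0
E -> C = 1 -> 1 = 1
~(C -> E) & (E -> C) = 0 & 1 = 0
~(~((C -> E) -> (E -> C)) | E) -> (~(C -> E) & (E -> C)) = 0 -> 0 = 1
C -> E = 1 -> 1 = 1
(~(~((C -> E) -> (E -> C)) | E) -> (~(C -> E) & (E -> C))) | (C -> E) = 1 | 1 = 1
E | C = 1 | 1 = 1
((~(~((C -> E) -> (E -> C)) | E) -> (~(C -> E) & (E -> C))) | (C -> E)) -> (E | C) = 1 -> 1 = 1

1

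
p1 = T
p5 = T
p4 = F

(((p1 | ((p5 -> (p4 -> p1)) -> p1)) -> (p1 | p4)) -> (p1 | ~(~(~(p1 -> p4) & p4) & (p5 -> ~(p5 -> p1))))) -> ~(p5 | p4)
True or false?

F

Substituting p1=T, p5=T, p4=F:
p4 -> p1 = F -> T = T
p5 -> (p4 -> p1) = T -> T = T
(p5 -> (p4 -> p1)) -> p1 = T -> T = T
p1 | ((p5 -> (p4 -> p1)) -> p1) = T | T = T
p1 | p4 = T | F = T
(p1 | ((p5 -> (p4 -> p1)) -> p1)) -> (p1 | p4) = T -> T = T
p1 -> p4 = T -> F = F
~(p1 -> p4) = ~F = T
~(p1 -> p4) & p4 = T & F = F
~(~(p1 -> p4) & p4) = ~F = T
p5 -> p1 = T -> T = T
~(p5 -> p1) = ~T = F
p5 -> ~(p5 -> p1) = T -> F = F
~(~(p1 -> p4) & p4) & (p5 -> ~(p5 -> p1)) = T & F = F
~(~(~(p1 -> p4) & p4) & (p5 -> ~(p5 -> p1))) = ~F = T
p1 | ~(~(~(p1 -> p4) & p4) & (p5 -> ~(p5 -> p1))) = T | T = T
((p1 | ((p5 -> (p4 -> p1)) -> p1)) -> (p1 | p4)) -> (p1 | ~(~(~(p1 -> p4) & p4) & (p5 -> ~(p5 -> p1)))) = T -> T = T
p5 | p4 = T | F = T
~(p5 | p4) = ~T = F
(((p1 | ((p5 -> (p4 -> p1)) -> p1)) -> (p1 | p4)) -> (p1 | ~(~(~(p1 -> p4) & p4) & (p5 -> ~(p5 -> p1))))) -> ~(p5 | p4) = T -> F = F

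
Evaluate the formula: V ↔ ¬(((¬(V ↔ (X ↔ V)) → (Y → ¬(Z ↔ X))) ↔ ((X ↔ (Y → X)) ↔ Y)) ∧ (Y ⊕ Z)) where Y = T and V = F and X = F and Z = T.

F

X ↔ V = F ↔ F = T
V ↔ (X ↔ V) = F ↔ T = F
¬(V ↔ (X ↔ V)) = ¬F = T
Z ↔ X = T ↔ F = F
¬(Z ↔ X) = ¬F = T
Y → ¬(Z ↔ X) = T → T = T
¬(V ↔ (X ↔ V)) → (Y → ¬(Z ↔ X)) = T → T = T
Y → X = T → F = F
X ↔ (Y → X) = F ↔ F = T
(X ↔ (Y → X)) ↔ Y = T ↔ T = T
(¬(V ↔ (X ↔ V)) → (Y → ¬(Z ↔ X))) ↔ ((X ↔ (Y → X)) ↔ Y) = T ↔ T = T
Y ⊕ Z = T ⊕ T = F
((¬(V ↔ (X ↔ V)) → (Y → ¬(Z ↔ X))) ↔ ((X ↔ (Y → X)) ↔ Y)) ∧ (Y ⊕ Z) = T ∧ F = F
¬(((¬(V ↔ (X ↔ V)) → (Y → ¬(Z ↔ X))) ↔ ((X ↔ (Y → X)) ↔ Y)) ∧ (Y ⊕ Z)) = ¬F = T
V ↔ ¬(((¬(V ↔ (X ↔ V)) → (Y → ¬(Z ↔ X))) ↔ ((X ↔ (Y → X)) ↔ Y)) ∧ (Y ⊕ Z)) = F ↔ T = F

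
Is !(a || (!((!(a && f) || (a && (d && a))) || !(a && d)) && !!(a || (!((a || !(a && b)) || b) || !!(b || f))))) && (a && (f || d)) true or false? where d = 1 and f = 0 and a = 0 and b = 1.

a && f = 0 && 0 = 0
!(a && f) = !0 = 1
d && a = 1 && 0 = 0
a && (d && a) = 0 && 0 = 0
!(a && f) || (a && (d && a)) = 1 || 0 = 1
a && d = 0 && 1 = 0
!(a && d) = !0 = 1
(!(a && f) || (a && (d && a))) || !(a && d) = 1 || 1 = 1
!((!(a && f) || (a && (d && a))) || !(a && d)) = !1 = 0
a && b = 0 && 1 = 0
!(a && b) = !0 = 1
a || !(a && b) = 0 || 1 = 1
(a || !(a && b)) || b = 1 || 1 = 1
!((a || !(a && b)) || b) = !1 = 0
b || f = 1 || 0 = 1
!(b || f) = !1 = 0
!!(b || f) = !0 = 1
!((a || !(a && b)) || b) || !!(b || f) = 0 || 1 = 1
a || (!((a || !(a && b)) || b) || !!(b || f)) = 0 || 1 = 1
!(a || (!((a || !(a && b)) || b) || !!(b || f))) = !1 = 0
!!(a || (!((a || !(a && b)) || b) || !!(b || f))) = !0 = 1
!((!(a && f) || (a && (d && a))) || !(a && d)) && !!(a || (!((a || !(a && b)) || b) || !!(b || f))) = 0 && 1 = 0
a || (!((!(a && f) || (a && (d && a))) || !(a && d)) && !!(a || (!((a || !(a && b)) || b) || !!(b || f)))) = 0 || 0 = 0
!(a || (!((!(a && f) || (a && (d && a))) || !(a && d)) && !!(a || (!((a || !(a && b)) || b) || !!(b || f))))) = !0 = 1
f || d = 0 || 1 = 1
a && (f || d) = 0 && 1 = 0
!(a || (!((!(a && f) || (a && (d && a))) || !(a && d)) && !!(a || (!((a || !(a && b)) || b) || !!(b || f))))) && (a && (f || d)) = 1 && 0 = 0

0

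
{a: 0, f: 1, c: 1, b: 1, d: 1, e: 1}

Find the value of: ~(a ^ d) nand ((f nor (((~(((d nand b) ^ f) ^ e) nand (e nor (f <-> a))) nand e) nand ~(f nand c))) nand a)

a ^ d = 0 ^ 1 = 1
~(a ^ d) = ~1 = 0
d nand b = 1 nand 1 = 0
(d nand b) ^ f = 0 ^ 1 = 1
((d nand b) ^ f) ^ e = 1 ^ 1 = 0
~(((d nand b) ^ f) ^ e) = ~0 = 1
f <-> a = 1 <-> 0 = 0
e nor (f <-> a) = 1 nor 0 = 0
~(((d nand b) ^ f) ^ e) nand (e nor (f <-> a)) = 1 nand 0 = 1
(~(((d nand b) ^ f) ^ e) nand (e nor (f <-> a))) nand e = 1 nand 1 = 0
f nand c = 1 nand 1 = 0
~(f nand c) = ~0 = 1
((~(((d nand b) ^ f) ^ e) nand (e nor (f <-> a))) nand e) nand ~(f nand c) = 0 nand 1 = 1
f nor (((~(((d nand b) ^ f) ^ e) nand (e nor (f <-> a))) nand e) nand ~(f nand c)) = 1 nor 1 = 0
(f nor (((~(((d nand b) ^ f) ^ e) nand (e nor (f <-> a))) nand e) nand ~(f nand c))) nand a = 0 nand 0 = 1
~(a ^ d) nand ((f nor (((~(((d nand b) ^ f) ^ e) nand (e nor (f <-> a))) nand e) nand ~(f nand c))) nand a) = 0 nand 1 = 1

1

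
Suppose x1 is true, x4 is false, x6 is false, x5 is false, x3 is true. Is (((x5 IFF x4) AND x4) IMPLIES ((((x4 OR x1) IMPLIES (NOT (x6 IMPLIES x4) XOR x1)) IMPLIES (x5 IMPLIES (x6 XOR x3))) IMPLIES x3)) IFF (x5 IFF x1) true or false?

x5 IFF x4 = false IFF false = true
(x5 IFF x4) AND x4 = true AND false = false
x4 OR x1 = false OR true = true
x6 IMPLIES x4 = false IMPLIES false = true
NOT (x6 IMPLIES x4) = NOT true = false
NOT (x6 IMPLIES x4) XOR x1 = false XOR true = true
(x4 OR x1) IMPLIES (NOT (x6 IMPLIES x4) XOR x1) = true IMPLIES true = true
x6 XOR x3 = false XOR true = true
x5 IMPLIES (x6 XOR x3) = false IMPLIES true = true
((x4 OR x1) IMPLIES (NOT (x6 IMPLIES x4) XOR x1)) IMPLIES (x5 IMPLIES (x6 XOR x3)) = true IMPLIES true = true
(((x4 OR x1) IMPLIES (NOT (x6 IMPLIES x4) XOR x1)) IMPLIES (x5 IMPLIES (x6 XOR x3))) IMPLIES x3 = true IMPLIES true = true
((x5 IFF x4) AND x4) IMPLIES ((((x4 OR x1) IMPLIES (NOT (x6 IMPLIES x4) XOR x1)) IMPLIES (x5 IMPLIES (x6 XOR x3))) IMPLIES x3) = false IMPLIES true = true
x5 IFF x1 = false IFF true = false
(((x5 IFF x4) AND x4) IMPLIES ((((x4 OR x1) IMPLIES (NOT (x6 IMPLIES x4) XOR x1)) IMPLIES (x5 IMPLIES (x6 XOR x3))) IMPLIES x3)) IFF (x5 IFF x1) = true IFF false = false

false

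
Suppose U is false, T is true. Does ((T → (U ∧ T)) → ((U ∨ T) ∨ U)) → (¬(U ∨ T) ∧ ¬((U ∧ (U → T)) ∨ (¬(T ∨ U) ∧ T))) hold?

U ∧ T = False ∧ True = False
T → (U ∧ T) = True → False = False
U ∨ T = False ∨ True = True
(U ∨ T) ∨ U = True ∨ False = True
(T → (U ∧ T)) → ((U ∨ T) ∨ U) = False → True = True
U ∨ T = False ∨ True = True
¬(U ∨ T) = ¬True = False
U → T = False → True = True
U ∧ (U → T) = False ∧ True = False
T ∨ U = True ∨ False = True
¬(T ∨ U) = ¬True = False
¬(T ∨ U) ∧ T = False ∧ True = False
(U ∧ (U → T)) ∨ (¬(T ∨ U) ∧ T) = False ∨ False = False
¬((U ∧ (U → T)) ∨ (¬(T ∨ U) ∧ T)) = ¬False = True
¬(U ∨ T) ∧ ¬((U ∧ (U → T)) ∨ (¬(T ∨ U) ∧ T)) = False ∧ True = False
((T → (U ∧ T)) → ((U ∨ T) ∨ U)) → (¬(U ∨ T) ∧ ¬((U ∧ (U → T)) ∨ (¬(T ∨ U) ∧ T))) = True → False = False

False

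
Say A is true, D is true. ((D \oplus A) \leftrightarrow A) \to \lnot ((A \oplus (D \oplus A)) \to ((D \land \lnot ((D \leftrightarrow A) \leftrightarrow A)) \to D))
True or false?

T

D \oplus A = T \oplus T = F
(D \oplus A) \leftrightarrow A = F \leftrightarrow T = F
D \oplus A = T \oplus T = F
A \oplus (D \oplus A) = T \oplus F = T
D \leftrightarrow A = T \leftrightarrow T = T
(D \leftrightarrow A) \leftrightarrow A = T \leftrightarrow T = T
\lnot ((D \leftrightarrow A) \leftrightarrow A) = \lnot T = F
D \land \lnot ((D \leftrightarrow A) \leftrightarrow A) = T \land F = F
(D \land \lnot ((D \leftrightarrow A) \leftrightarrow A)) \to D = F \to T = T
(A \oplus (D \oplus A)) \to ((D \land \lnot ((D \leftrightarrow A) \leftrightarrow A)) \to D) = T \to T = T
\lnot ((A \oplus (D \oplus A)) \to ((D \land \lnot ((D \leftrightarrow A) \leftrightarrow A)) \to D)) = \lnot T = F
((D \oplus A) \leftrightarrow A) \to \lnot ((A \oplus (D \oplus A)) \to ((D \land \lnot ((D \leftrightarrow A) \leftrightarrow A)) \to D)) = F \to F = T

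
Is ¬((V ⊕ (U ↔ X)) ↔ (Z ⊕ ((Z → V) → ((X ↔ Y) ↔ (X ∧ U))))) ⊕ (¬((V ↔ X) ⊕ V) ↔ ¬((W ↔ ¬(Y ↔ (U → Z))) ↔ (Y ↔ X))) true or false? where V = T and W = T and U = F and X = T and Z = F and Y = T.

F

U ↔ X = F ↔ T = F
V ⊕ (U ↔ X) = T ⊕ F = T
Z → V = F → T = T
X ↔ Y = T ↔ T = T
X ∧ U = T ∧ F = F
(X ↔ Y) ↔ (X ∧ U) = T ↔ F = F
(Z → V) → ((X ↔ Y) ↔ (X ∧ U)) = T → F = F
Z ⊕ ((Z → V) → ((X ↔ Y) ↔ (X ∧ U))) = F ⊕ F = F
(V ⊕ (U ↔ X)) ↔ (Z ⊕ ((Z → V) → ((X ↔ Y) ↔ (X ∧ U)))) = T ↔ F = F
¬((V ⊕ (U ↔ X)) ↔ (Z ⊕ ((Z → V) → ((X ↔ Y) ↔ (X ∧ U))))) = ¬F = T
V ↔ X = T ↔ T = T
(V ↔ X) ⊕ V = T ⊕ T = F
¬((V ↔ X) ⊕ V) = ¬F = T
U → Z = F → F = T
Y ↔ (U → Z) = T ↔ T = T
¬(Y ↔ (U → Z)) = ¬T = F
W ↔ ¬(Y ↔ (U → Z)) = T ↔ F = F
Y ↔ X = T ↔ T = T
(W ↔ ¬(Y ↔ (U → Z))) ↔ (Y ↔ X) = F ↔ T = F
¬((W ↔ ¬(Y ↔ (U → Z))) ↔ (Y ↔ X)) = ¬F = T
¬((V ↔ X) ⊕ V) ↔ ¬((W ↔ ¬(Y ↔ (U → Z))) ↔ (Y ↔ X)) = T ↔ T = T
¬((V ⊕ (U ↔ X)) ↔ (Z ⊕ ((Z → V) → ((X ↔ Y) ↔ (X ∧ U))))) ⊕ (¬((V ↔ X) ⊕ V) ↔ ¬((W ↔ ¬(Y ↔ (U → Z))) ↔ (Y ↔ X))) = T ⊕ T = F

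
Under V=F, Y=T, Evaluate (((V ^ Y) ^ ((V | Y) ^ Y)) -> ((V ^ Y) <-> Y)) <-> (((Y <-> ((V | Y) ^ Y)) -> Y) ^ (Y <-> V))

Substituting V=F, Y=T:
V ^ Y = F ^ T = T
V | Y = F | T = T
(V | Y) ^ Y = T ^ T = F
(V ^ Y) ^ ((V | Y) ^ Y) = T ^ F = T
V ^ Y = F ^ T = T
(V ^ Y) <-> Y = T <-> T = T
((V ^ Y) ^ ((V | Y) ^ Y)) -> ((V ^ Y) <-> Y) = T -> T = T
V | Y = F | T = T
(V | Y) ^ Y = T ^ T = F
Y <-> ((V | Y) ^ Y) = T <-> F = F
(Y <-> ((V | Y) ^ Y)) -> Y = F -> T = T
Y <-> V = T <-> F = F
((Y <-> ((V | Y) ^ Y)) -> Y) ^ (Y <-> V) = T ^ F = T
(((V ^ Y) ^ ((V | Y) ^ Y)) -> ((V ^ Y) <-> Y)) <-> (((Y <-> ((V | Y) ^ Y)) -> Y) ^ (Y <-> V)) = T <-> T = T

T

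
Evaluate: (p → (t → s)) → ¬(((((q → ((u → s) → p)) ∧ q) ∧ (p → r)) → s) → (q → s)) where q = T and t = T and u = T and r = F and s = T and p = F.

Substituting q=T, t=T, u=T, r=F, s=T, p=F:
t → s = T → T = T
p → (t → s) = F → T = T
u → s = T → T = T
(u → s) → p = T → F = F
q → ((u → s) → p) = T → F = F
(q → ((u → s) → p)) ∧ q = F ∧ T = F
p → r = F → F = T
((q → ((u → s) → p)) ∧ q) ∧ (p → r) = F ∧ T = F
(((q → ((u → s) → p)) ∧ q) ∧ (p → r)) → s = F → T = T
q → s = T → T = T
((((q → ((u → s) → p)) ∧ q) ∧ (p → r)) → s) → (q → s) = T → T = T
¬(((((q → ((u → s) → p)) ∧ q) ∧ (p → r)) → s) → (q → s)) = ¬T = F
(p → (t → s)) → ¬(((((q → ((u → s) → p)) ∧ q) ∧ (p → r)) → s) → (q → s)) = T → F = F

F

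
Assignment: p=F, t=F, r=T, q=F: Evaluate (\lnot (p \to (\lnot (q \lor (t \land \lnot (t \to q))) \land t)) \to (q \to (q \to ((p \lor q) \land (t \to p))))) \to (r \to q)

F

t \to q = F \to F = T
\lnot (t \to q) = \lnot T = F
t \land \lnot (t \to q) = F \land F = F
q \lor (t \land \lnot (t \to q)) = F \lor F = F
\lnot (q \lor (t \land \lnot (t \to q))) = \lnot F = T
\lnot (q \lor (t \land \lnot (t \to q))) \land t = T \land F = F
p \to (\lnot (q \lor (t \land \lnot (t \to q))) \land t) = F \to F = T
\lnot (p \to (\lnot (q \lor (t \land \lnot (t \to q))) \land t)) = \lnot T = F
p \lor q = F \lor F = F
t \to p = F \to F = T
(p \lor q) \land (t \to p) = F \land T = F
q \to ((p \lor q) \land (t \to p)) = F \to F = T
q \to (q \to ((p \lor q) \land (t \to p))) = F \to T = T
\lnot (p \to (\lnot (q \lor (t \land \lnot (t \to q))) \land t)) \to (q \to (q \to ((p \lor q) \land (t \to p)))) = F \to T = T
r \to q = T \to F = F
(\lnot (p \to (\lnot (q \lor (t \land \lnot (t \to q))) \land t)) \to (q \to (q \to ((p \lor q) \land (t \to p))))) \to (r \to q) = T \to F = F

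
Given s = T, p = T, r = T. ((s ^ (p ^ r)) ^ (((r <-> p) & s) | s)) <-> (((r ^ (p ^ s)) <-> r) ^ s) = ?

T

Substituting s=T, p=T, r=T:
p ^ r = T ^ T = F
s ^ (p ^ r) = T ^ F = T
r <-> p = T <-> T = T
(r <-> p) & s = T & T = T
((r <-> p) & s) | s = T | T = T
(s ^ (p ^ r)) ^ (((r <-> p) & s) | s) = T ^ T = F
p ^ s = T ^ T = F
r ^ (p ^ s) = T ^ F = T
(r ^ (p ^ s)) <-> r = T <-> T = T
((r ^ (p ^ s)) <-> r) ^ s = T ^ T = F
((s ^ (p ^ r)) ^ (((r <-> p) & s) | s)) <-> (((r ^ (p ^ s)) <-> r) ^ s) = F <-> F = T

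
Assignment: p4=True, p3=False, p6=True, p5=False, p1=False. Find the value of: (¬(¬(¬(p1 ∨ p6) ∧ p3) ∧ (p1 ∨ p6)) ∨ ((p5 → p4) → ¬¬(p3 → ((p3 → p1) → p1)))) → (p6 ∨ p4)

p1 ∨ p6 = False ∨ True = True
¬(p1 ∨ p6) = ¬True = False
¬(p1 ∨ p6) ∧ p3 = False ∧ False = False
¬(¬(p1 ∨ p6) ∧ p3) = ¬False = True
p1 ∨ p6 = False ∨ True = True
¬(¬(p1 ∨ p6) ∧ p3) ∧ (p1 ∨ p6) = True ∧ True = True
¬(¬(¬(p1 ∨ p6) ∧ p3) ∧ (p1 ∨ p6)) = ¬True = False
p5 → p4 = False → True = True
p3 → p1 = False → False = True
(p3 → p1) → p1 = True → False = False
p3 → ((p3 → p1) → p1) = False → False = True
¬(p3 → ((p3 → p1) → p1)) = ¬True = False
¬¬(p3 → ((p3 → p1) → p1)) = ¬False = True
(p5 → p4) → ¬¬(p3 → ((p3 → p1) → p1)) = True → True = True
¬(¬(¬(p1 ∨ p6) ∧ p3) ∧ (p1 ∨ p6)) ∨ ((p5 → p4) → ¬¬(p3 → ((p3 → p1) → p1))) = False ∨ True = True
p6 ∨ p4 = True ∨ True = True
(¬(¬(¬(p1 ∨ p6) ∧ p3) ∧ (p1 ∨ p6)) ∨ ((p5 → p4) → ¬¬(p3 → ((p3 → p1) → p1)))) → (p6 ∨ p4) = True → True = True

True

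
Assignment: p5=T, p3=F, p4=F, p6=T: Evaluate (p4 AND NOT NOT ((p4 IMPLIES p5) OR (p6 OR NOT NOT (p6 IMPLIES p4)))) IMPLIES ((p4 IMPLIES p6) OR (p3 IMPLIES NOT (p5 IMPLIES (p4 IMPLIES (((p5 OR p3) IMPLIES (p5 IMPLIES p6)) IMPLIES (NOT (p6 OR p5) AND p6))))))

T

p4 IMPLIES p5 = F IMPLIES T = T
p6 IMPLIES p4 = T IMPLIES F = F
NOT (p6 IMPLIES p4) = NOT F = T
NOT NOT (p6 IMPLIES p4) = NOT T = F
p6 OR NOT NOT (p6 IMPLIES p4) = T OR F = T
(p4 IMPLIES p5) OR (p6 OR NOT NOT (p6 IMPLIES p4)) = T OR T = T
NOT ((p4 IMPLIES p5) OR (p6 OR NOT NOT (p6 IMPLIES p4))) = NOT T = F
NOT NOT ((p4 IMPLIES p5) OR (p6 OR NOT NOT (p6 IMPLIES p4))) = NOT F = T
p4 AND NOT NOT ((p4 IMPLIES p5) OR (p6 OR NOT NOT (p6 IMPLIES p4))) = F AND T = F
p4 IMPLIES p6 = F IMPLIES T = T
p5 OR p3 = T OR F = T
p5 IMPLIES p6 = T IMPLIES T = T
(p5 OR p3) IMPLIES (p5 IMPLIES p6) = T IMPLIES T = T
p6 OR p5 = T OR T = T
NOT (p6 OR p5) = NOT T = F
NOT (p6 OR p5) AND p6 = F AND T = F
((p5 OR p3) IMPLIES (p5 IMPLIES p6)) IMPLIES (NOT (p6 OR p5) AND p6) = T IMPLIES F = F
p4 IMPLIES (((p5 OR p3) IMPLIES (p5 IMPLIES p6)) IMPLIES (NOT (p6 OR p5) AND p6)) = F IMPLIES F = T
p5 IMPLIES (p4 IMPLIES (((p5 OR p3) IMPLIES (p5 IMPLIES p6)) IMPLIES (NOT (p6 OR p5) AND p6))) = T IMPLIES T = T
NOT (p5 IMPLIES (p4 IMPLIES (((p5 OR p3) IMPLIES (p5 IMPLIES p6)) IMPLIES (NOT (p6 OR p5) AND p6)))) = NOT T = F
p3 IMPLIES NOT (p5 IMPLIES (p4 IMPLIES (((p5 OR p3) IMPLIES (p5 IMPLIES p6)) IMPLIES (NOT (p6 OR p5) AND p6)))) = F IMPLIES F = T
(p4 IMPLIES p6) OR (p3 IMPLIES NOT (p5 IMPLIES (p4 IMPLIES (((p5 OR p3) IMPLIES (p5 IMPLIES p6)) IMPLIES (NOT (p6 OR p5) AND p6))))) = T OR T = T
(p4 AND NOT NOT ((p4 IMPLIES p5) OR (p6 OR NOT NOT (p6 IMPLIES p4)))) IMPLIES ((p4 IMPLIES p6) OR (p3 IMPLIES NOT (p5 IMPLIES (p4 IMPLIES (((p5 OR p3) IMPLIES (p5 IMPLIES p6)) IMPLIES (NOT (p6 OR p5) AND p6)))))) = F IMPLIES T = T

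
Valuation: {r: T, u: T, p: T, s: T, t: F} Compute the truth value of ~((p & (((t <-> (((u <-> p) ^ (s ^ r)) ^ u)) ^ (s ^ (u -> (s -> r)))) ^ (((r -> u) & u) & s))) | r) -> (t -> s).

T

u <-> p = T <-> T = T
s ^ r = T ^ T = F
(u <-> p) ^ (s ^ r) = T ^ F = T
((u <-> p) ^ (s ^ r)) ^ u = T ^ T = F
t <-> (((u <-> p) ^ (s ^ r)) ^ u) = F <-> F = T
s -> r = T -> T = T
u -> (s -> r) = T -> T = T
s ^ (u -> (s -> r)) = T ^ T = F
(t <-> (((u <-> p) ^ (s ^ r)) ^ u)) ^ (s ^ (u -> (s -> r))) = T ^ F = T
r -> u = T -> T = T
(r -> u) & u = T & T = T
((r -> u) & u) & s = T & T = T
((t <-> (((u <-> p) ^ (s ^ r)) ^ u)) ^ (s ^ (u -> (s -> r)))) ^ (((r -> u) & u) & s) = T ^ T = F
p & (((t <-> (((u <-> p) ^ (s ^ r)) ^ u)) ^ (s ^ (u -> (s -> r)))) ^ (((r -> u) & u) & s)) = T & F = F
(p & (((t <-> (((u <-> p) ^ (s ^ r)) ^ u)) ^ (s ^ (u -> (s -> r)))) ^ (((r -> u) & u) & s))) | r = F | T = T
~((p & (((t <-> (((u <-> p) ^ (s ^ r)) ^ u)) ^ (s ^ (u -> (s -> r)))) ^ (((r -> u) & u) & s))) | r) = ~T = F
t -> s = F -> T = T
~((p & (((t <-> (((u <-> p) ^ (s ^ r)) ^ u)) ^ (s ^ (u -> (s -> r)))) ^ (((r -> u) & u) & s))) | r) -> (t -> s) = F -> T = T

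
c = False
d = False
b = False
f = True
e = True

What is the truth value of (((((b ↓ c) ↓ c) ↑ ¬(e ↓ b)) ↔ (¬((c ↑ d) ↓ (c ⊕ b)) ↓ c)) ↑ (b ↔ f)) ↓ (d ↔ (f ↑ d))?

False

b ↓ c = False ↓ False = True
(b ↓ c) ↓ c = True ↓ False = False
e ↓ b = True ↓ False = False
¬(e ↓ b) = ¬False = True
((b ↓ c) ↓ c) ↑ ¬(e ↓ b) = False ↑ True = True
c ↑ d = False ↑ False = True
c ⊕ b = False ⊕ False = False
(c ↑ d) ↓ (c ⊕ b) = True ↓ False = False
¬((c ↑ d) ↓ (c ⊕ b)) = ¬False = True
¬((c ↑ d) ↓ (c ⊕ b)) ↓ c = True ↓ False = False
(((b ↓ c) ↓ c) ↑ ¬(e ↓ b)) ↔ (¬((c ↑ d) ↓ (c ⊕ b)) ↓ c) = True ↔ False = False
b ↔ f = False ↔ True = False
((((b ↓ c) ↓ c) ↑ ¬(e ↓ b)) ↔ (¬((c ↑ d) ↓ (c ⊕ b)) ↓ c)) ↑ (b ↔ f) = False ↑ False = True
f ↑ d = True ↑ False = True
d ↔ (f ↑ d) = False ↔ True = False
(((((b ↓ c) ↓ c) ↑ ¬(e ↓ b)) ↔ (¬((c ↑ d) ↓ (c ⊕ b)) ↓ c)) ↑ (b ↔ f)) ↓ (d ↔ (f ↑ d)) = True ↓ False = False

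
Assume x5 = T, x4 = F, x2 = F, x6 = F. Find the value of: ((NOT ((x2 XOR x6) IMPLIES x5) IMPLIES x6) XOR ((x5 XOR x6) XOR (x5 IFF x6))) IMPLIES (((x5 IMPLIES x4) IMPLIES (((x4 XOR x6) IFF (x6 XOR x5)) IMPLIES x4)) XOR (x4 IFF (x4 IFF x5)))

T

x2 XOR x6 = F XOR F = F
(x2 XOR x6) IMPLIES x5 = F IMPLIES T = T
NOT ((x2 XOR x6) IMPLIES x5) = NOT T = F
NOT ((x2 XOR x6) IMPLIES x5) IMPLIES x6 = F IMPLIES F = T
x5 XOR x6 = T XOR F = T
x5 IFF x6 = T IFF F = F
(x5 XOR x6) XOR (x5 IFF x6) = T XOR F = T
(NOT ((x2 XOR x6) IMPLIES x5) IMPLIES x6) XOR ((x5 XOR x6) XOR (x5 IFF x6)) = T XOR T = F
x5 IMPLIES x4 = T IMPLIES F = F
x4 XOR x6 = F XOR F = F
x6 XOR x5 = F XOR T = T
(x4 XOR x6) IFF (x6 XOR x5) = F IFF T = F
((x4 XOR x6) IFF (x6 XOR x5)) IMPLIES x4 = F IMPLIES F = T
(x5 IMPLIES x4) IMPLIES (((x4 XOR x6) IFF (x6 XOR x5)) IMPLIES x4) = F IMPLIES T = T
x4 IFF x5 = F IFF T = F
x4 IFF (x4 IFF x5) = F IFF F = T
((x5 IMPLIES x4) IMPLIES (((x4 XOR x6) IFF (x6 XOR x5)) IMPLIES x4)) XOR (x4 IFF (x4 IFF x5)) = T XOR T = F
((NOT ((x2 XOR x6) IMPLIES x5) IMPLIES x6) XOR ((x5 XOR x6) XOR (x5 IFF x6))) IMPLIES (((x5 IMPLIES x4) IMPLIES (((x4 XOR x6) IFF (x6 XOR x5)) IMPLIES x4)) XOR (x4 IFF (x4 IFF x5))) = F IMPLIES F = T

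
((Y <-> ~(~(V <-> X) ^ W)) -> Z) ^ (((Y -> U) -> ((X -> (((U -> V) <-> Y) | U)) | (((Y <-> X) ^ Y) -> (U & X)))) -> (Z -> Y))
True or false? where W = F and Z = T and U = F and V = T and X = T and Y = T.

V <-> X = T <-> T = T
~(V <-> X) = ~T = F
~(V <-> X) ^ W = F ^ F = F
~(~(V <-> X) ^ W) = ~F = T
Y <-> ~(~(V <-> X) ^ W) = T <-> T = T
(Y <-> ~(~(V <-> X) ^ W)) -> Z = T -> T = T
Y -> U = T -> F = F
U -> V = F -> T = T
(U -> V) <-> Y = T <-> T = T
((U -> V) <-> Y) | U = T | F = T
X -> (((U -> V) <-> Y) | U) = T -> T = T
Y <-> X = T <-> T = T
(Y <-> X) ^ Y = T ^ T = F
U & X = F & T = F
((Y <-> X) ^ Y) -> (U & X) = F -> F = T
(X -> (((U -> V) <-> Y) | U)) | (((Y <-> X) ^ Y) -> (U & X)) = T | T = T
(Y -> U) -> ((X -> (((U -> V) <-> Y) | U)) | (((Y <-> X) ^ Y) -> (U & X))) = F -> T = T
Z -> Y = T -> T = T
((Y -> U) -> ((X -> (((U -> V) <-> Y) | U)) | (((Y <-> X) ^ Y) -> (U & X)))) -> (Z -> Y) = T -> T = T
((Y <-> ~(~(V <-> X) ^ W)) -> Z) ^ (((Y -> U) -> ((X -> (((U -> V) <-> Y) | U)) | (((Y <-> X) ^ Y) -> (U & X)))) -> (Z -> Y)) = T ^ T = F

F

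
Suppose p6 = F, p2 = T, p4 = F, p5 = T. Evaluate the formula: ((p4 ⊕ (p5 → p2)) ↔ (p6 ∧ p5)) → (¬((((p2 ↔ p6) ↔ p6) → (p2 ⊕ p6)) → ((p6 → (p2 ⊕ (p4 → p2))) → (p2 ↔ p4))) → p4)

Substituting p6=F, p2=T, p4=F, p5=T:
p5 → p2 = T → T = T
p4 ⊕ (p5 → p2) = F ⊕ T = T
p6 ∧ p5 = F ∧ T = F
(p4 ⊕ (p5 → p2)) ↔ (p6 ∧ p5) = T ↔ F = F
p2 ↔ p6 = T ↔ F = F
(p2 ↔ p6) ↔ p6 = F ↔ F = T
p2 ⊕ p6 = T ⊕ F = T
((p2 ↔ p6) ↔ p6) → (p2 ⊕ p6) = T → T = T
p4 → p2 = F → T = T
p2 ⊕ (p4 → p2) = T ⊕ T = F
p6 → (p2 ⊕ (p4 → p2)) = F → F = T
p2 ↔ p4 = T ↔ F = F
(p6 → (p2 ⊕ (p4 → p2))) → (p2 ↔ p4) = T → F = F
(((p2 ↔ p6) ↔ p6) → (p2 ⊕ p6)) → ((p6 → (p2 ⊕ (p4 → p2))) → (p2 ↔ p4)) = T → F = F
¬((((p2 ↔ p6) ↔ p6) → (p2 ⊕ p6)) → ((p6 → (p2 ⊕ (p4 → p2))) → (p2 ↔ p4))) = ¬F = T
¬((((p2 ↔ p6) ↔ p6) → (p2 ⊕ p6)) → ((p6 → (p2 ⊕ (p4 → p2))) → (p2 ↔ p4))) → p4 = T → F = F
((p4 ⊕ (p5 → p2)) ↔ (p6 ∧ p5)) → (¬((((p2 ↔ p6) ↔ p6) → (p2 ⊕ p6)) → ((p6 → (p2 ⊕ (p4 → p2))) → (p2 ↔ p4))) → p4) = F → F = T

T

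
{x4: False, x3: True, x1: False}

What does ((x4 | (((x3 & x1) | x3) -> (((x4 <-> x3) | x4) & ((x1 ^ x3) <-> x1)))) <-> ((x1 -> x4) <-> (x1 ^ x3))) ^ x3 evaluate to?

x3 & x1 = True & False = False
(x3 & x1) | x3 = False | True = True
x4 <-> x3 = False <-> True = False
(x4 <-> x3) | x4 = False | False = False
x1 ^ x3 = False ^ True = True
(x1 ^ x3) <-> x1 = True <-> False = False
((x4 <-> x3) | x4) & ((x1 ^ x3) <-> x1) = False & False = False
((x3 & x1) | x3) -> (((x4 <-> x3) | x4) & ((x1 ^ x3) <-> x1)) = True -> False = False
x4 | (((x3 & x1) | x3) -> (((x4 <-> x3) | x4) & ((x1 ^ x3) <-> x1))) = False | False = False
x1 -> x4 = False -> False = True
x1 ^ x3 = False ^ True = True
(x1 -> x4) <-> (x1 ^ x3) = True <-> True = True
(x4 | (((x3 & x1) | x3) -> (((x4 <-> x3) | x4) & ((x1 ^ x3) <-> x1)))) <-> ((x1 -> x4) <-> (x1 ^ x3)) = False <-> True = False
((x4 | (((x3 & x1) | x3) -> (((x4 <-> x3) | x4) & ((x1 ^ x3) <-> x1)))) <-> ((x1 -> x4) <-> (x1 ^ x3))) ^ x3 = False ^ True = True

True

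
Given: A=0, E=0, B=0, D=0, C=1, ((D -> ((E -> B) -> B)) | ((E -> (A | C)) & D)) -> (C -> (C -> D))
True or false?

0

E -> B = 0 -> 0 = 1
(E -> B) -> B = 1 -> 0 = 0
D -> ((E -> B) -> B) = 0 -> 0 = 1
A | C = 0 | 1 = 1
E -> (A | C) = 0 -> 1 = 1
(E -> (A | C)) & D = 1 & 0 = 0
(D -> ((E -> B) -> B)) | ((E -> (A | C)) & D) = 1 | 0 = 1
C -> D = 1 -> 0 = 0
C -> (C -> D) = 1 -> 0 = 0
((D -> ((E -> B) -> B)) | ((E -> (A | C)) & D)) -> (C -> (C -> D)) = 1 -> 0 = 0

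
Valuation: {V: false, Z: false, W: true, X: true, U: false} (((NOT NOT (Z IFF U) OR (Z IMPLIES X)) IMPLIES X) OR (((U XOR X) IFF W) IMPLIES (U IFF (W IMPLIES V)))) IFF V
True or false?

Substituting V=false, Z=false, W=true, X=true, U=false:
Z IFF U = false IFF false = true
NOT (Z IFF U) = NOT true = false
NOT NOT (Z IFF U) = NOT false = true
Z IMPLIES X = false IMPLIES true = true
NOT NOT (Z IFF U) OR (Z IMPLIES X) = true OR true = true
(NOT NOT (Z IFF U) OR (Z IMPLIES X)) IMPLIES X = true IMPLIES true = true
U XOR X = false XOR true = true
(U XOR X) IFF W = true IFF true = true
W IMPLIES V = true IMPLIES false = false
U IFF (W IMPLIES V) = false IFF false = true
((U XOR X) IFF W) IMPLIES (U IFF (W IMPLIES V)) = true IMPLIES true = true
((NOT NOT (Z IFF U) OR (Z IMPLIES X)) IMPLIES X) OR (((U XOR X) IFF W) IMPLIES (U IFF (W IMPLIES V))) = true OR true = true
(((NOT NOT (Z IFF U) OR (Z IMPLIES X)) IMPLIES X) OR (((U XOR X) IFF W) IMPLIES (U IFF (W IMPLIES V)))) IFF V = true IFF false = false

false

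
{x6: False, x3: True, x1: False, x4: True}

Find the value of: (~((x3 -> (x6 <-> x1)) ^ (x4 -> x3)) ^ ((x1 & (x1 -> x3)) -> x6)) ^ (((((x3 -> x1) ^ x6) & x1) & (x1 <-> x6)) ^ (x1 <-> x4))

False

x6 <-> x1 = False <-> False = True
x3 -> (x6 <-> x1) = True -> True = True
x4 -> x3 = True -> True = True
(x3 -> (x6 <-> x1)) ^ (x4 -> x3) = True ^ True = False
~((x3 -> (x6 <-> x1)) ^ (x4 -> x3)) = ~False = True
x1 -> x3 = False -> True = True
x1 & (x1 -> x3) = False & True = False
(x1 & (x1 -> x3)) -> x6 = False -> False = True
~((x3 -> (x6 <-> x1)) ^ (x4 -> x3)) ^ ((x1 & (x1 -> x3)) -> x6) = True ^ True = False
x3 -> x1 = True -> False = False
(x3 -> x1) ^ x6 = False ^ False = False
((x3 -> x1) ^ x6) & x1 = False & False = False
x1 <-> x6 = False <-> False = True
(((x3 -> x1) ^ x6) & x1) & (x1 <-> x6) = False & True = False
x1 <-> x4 = False <-> True = False
((((x3 -> x1) ^ x6) & x1) & (x1 <-> x6)) ^ (x1 <-> x4) = False ^ False = False
(~((x3 -> (x6 <-> x1)) ^ (x4 -> x3)) ^ ((x1 & (x1 -> x3)) -> x6)) ^ (((((x3 -> x1) ^ x6) & x1) & (x1 <-> x6)) ^ (x1 <-> x4)) = False ^ False = False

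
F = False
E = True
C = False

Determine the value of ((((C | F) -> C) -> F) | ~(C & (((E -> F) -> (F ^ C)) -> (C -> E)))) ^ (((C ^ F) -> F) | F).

C | F = False | False = False
(C | F) -> C = False -> False = True
((C | F) -> C) -> F = True -> False = False
E -> F = True -> False = False
F ^ C = False ^ False = False
(E -> F) -> (F ^ C) = False -> False = True
C -> E = False -> True = True
((E -> F) -> (F ^ C)) -> (C -> E) = True -> True = True
C & (((E -> F) -> (F ^ C)) -> (C -> E)) = False & True = False
~(C & (((E -> F) -> (F ^ C)) -> (C -> E))) = ~False = True
(((C | F) -> C) -> F) | ~(C & (((E -> F) -> (F ^ C)) -> (C -> E))) = False | True = True
C ^ F = False ^ False = False
(C ^ F) -> F = False -> False = True
((C ^ F) -> F) | F = True | False = True
((((C | F) -> C) -> F) | ~(C & (((E -> F) -> (F ^ C)) -> (C -> E)))) ^ (((C ^ F) -> F) | F) = True ^ True = False

False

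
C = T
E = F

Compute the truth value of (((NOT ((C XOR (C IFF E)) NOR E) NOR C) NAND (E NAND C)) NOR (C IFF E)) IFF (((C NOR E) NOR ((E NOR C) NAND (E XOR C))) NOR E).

C IFF E = T IFF F = F
C XOR (C IFF E) = T XOR F = T
(C XOR (C IFF E)) NOR E = T NOR F = F
NOT ((C XOR (C IFF E)) NOR E) = NOT F = T
NOT ((C XOR (C IFF E)) NOR E) NOR C = T NOR T = F
E NAND C = F NAND T = T
(NOT ((C XOR (C IFF E)) NOR E) NOR C) NAND (E NAND C) = F NAND T = T
C IFF E = T IFF F = F
((NOT ((C XOR (C IFF E)) NOR E) NOR C) NAND (E NAND C)) NOR (C IFF E) = T NOR F = F
C NOR E = T NOR F = F
E NOR C = F NOR T = F
E XOR C = F XOR T = T
(E NOR C) NAND (E XOR C) = F NAND T = T
(C NOR E) NOR ((E NOR C) NAND (E XOR C)) = F NOR T = F
((C NOR E) NOR ((E NOR C) NAND (E XOR C))) NOR E = F NOR F = T
(((NOT ((C XOR (C IFF E)) NOR E) NOR C) NAND (E NAND C)) NOR (C IFF E)) IFF (((C NOR E) NOR ((E NOR C) NAND (E XOR C))) NOR E) = F IFF T = F

F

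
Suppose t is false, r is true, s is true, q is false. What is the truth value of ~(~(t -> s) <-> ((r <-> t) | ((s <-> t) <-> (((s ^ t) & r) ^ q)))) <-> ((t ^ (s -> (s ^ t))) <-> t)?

True

Substituting t=False, r=True, s=True, q=False:
t -> s = False -> True = True
~(t -> s) = ~True = False
r <-> t = True <-> False = False
s <-> t = True <-> False = False
s ^ t = True ^ False = True
(s ^ t) & r = True & True = True
((s ^ t) & r) ^ q = True ^ False = True
(s <-> t) <-> (((s ^ t) & r) ^ q) = False <-> True = False
(r <-> t) | ((s <-> t) <-> (((s ^ t) & r) ^ q)) = False | False = False
~(t -> s) <-> ((r <-> t) | ((s <-> t) <-> (((s ^ t) & r) ^ q))) = False <-> False = True
~(~(t -> s) <-> ((r <-> t) | ((s <-> t) <-> (((s ^ t) & r) ^ q)))) = ~True = False
s ^ t = True ^ False = True
s -> (s ^ t) = True -> True = True
t ^ (s -> (s ^ t)) = False ^ True = True
(t ^ (s -> (s ^ t))) <-> t = True <-> False = False
~(~(t -> s) <-> ((r <-> t) | ((s <-> t) <-> (((s ^ t) & r) ^ q)))) <-> ((t ^ (s -> (s ^ t))) <-> t) = False <-> False = True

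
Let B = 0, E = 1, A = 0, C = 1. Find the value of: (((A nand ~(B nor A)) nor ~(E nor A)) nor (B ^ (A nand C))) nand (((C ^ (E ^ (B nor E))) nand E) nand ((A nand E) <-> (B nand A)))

1

B nor A = 0 nor 0 = 1
~(B nor A) = ~1 = 0
A nand ~(B nor A) = 0 nand 0 = 1
E nor A = 1 nor 0 = 0
~(E nor A) = ~0 = 1
(A nand ~(B nor A)) nor ~(E nor A) = 1 nor 1 = 0
A nand C = 0 nand 1 = 1
B ^ (A nand C) = 0 ^ 1 = 1
((A nand ~(B nor A)) nor ~(E nor A)) nor (B ^ (A nand C)) = 0 nor 1 = 0
B nor E = 0 nor 1 = 0
E ^ (B nor E) = 1 ^ 0 = 1
C ^ (E ^ (B nor E)) = 1 ^ 1 = 0
(C ^ (E ^ (B nor E))) nand E = 0 nand 1 = 1
A nand E = 0 nand 1 = 1
B nand A = 0 nand 0 = 1
(A nand E) <-> (B nand A) = 1 <-> 1 = 1
((C ^ (E ^ (B nor E))) nand E) nand ((A nand E) <-> (B nand A)) = 1 nand 1 = 0
(((A nand ~(B nor A)) nor ~(E nor A)) nor (B ^ (A nand C))) nand (((C ^ (E ^ (B nor E))) nand E) nand ((A nand E) <-> (B nand A))) = 0 nand 0 = 1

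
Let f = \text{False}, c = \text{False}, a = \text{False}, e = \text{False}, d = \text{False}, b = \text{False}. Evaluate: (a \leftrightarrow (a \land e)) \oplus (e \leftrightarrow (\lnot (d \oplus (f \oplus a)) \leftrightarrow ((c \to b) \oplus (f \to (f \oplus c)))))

\text{False}

a \land e = \text{False} \land \text{False} = \text{False}
a \leftrightarrow (a \land e) = \text{False} \leftrightarrow \text{False} = \text{True}
f \oplus a = \text{False} \oplus \text{False} = \text{False}
d \oplus (f \oplus a) = \text{False} \oplus \text{False} = \text{False}
\lnot (d \oplus (f \oplus a)) = \lnot \text{False} = \text{True}
c \to b = \text{False} \to \text{False} = \text{True}
f \oplus c = \text{False} \oplus \text{False} = \text{False}
f \to (f \oplus c) = \text{False} \to \text{False} = \text{True}
(c \to b) \oplus (f \to (f \oplus c)) = \text{True} \oplus \text{True} = \text{False}
\lnot (d \oplus (f \oplus a)) \leftrightarrow ((c \to b) \oplus (f \to (f \oplus c))) = \text{True} \leftrightarrow \text{False} = \text{False}
e \leftrightarrow (\lnot (d \oplus (f \oplus a)) \leftrightarrow ((c \to b) \oplus (f \to (f \oplus c)))) = \text{False} \leftrightarrow \text{False} = \text{True}
(a \leftrightarrow (a \land e)) \oplus (e \leftrightarrow (\lnot (d \oplus (f \oplus a)) \leftrightarrow ((c \to b) \oplus (f \to (f \oplus c))))) = \text{True} \oplus \text{True} = \text{False}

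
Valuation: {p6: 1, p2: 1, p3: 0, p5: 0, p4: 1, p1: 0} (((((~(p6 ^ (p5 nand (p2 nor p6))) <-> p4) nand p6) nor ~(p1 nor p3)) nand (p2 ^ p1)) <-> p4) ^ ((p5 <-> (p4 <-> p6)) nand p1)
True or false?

1

p2 nor p6 = 1 nor 1 = 0
p5 nand (p2 nor p6) = 0 nand 0 = 1
p6 ^ (p5 nand (p2 nor p6)) = 1 ^ 1 = 0
~(p6 ^ (p5 nand (p2 nor p6))) = ~0 = 1
~(p6 ^ (p5 nand (p2 nor p6))) <-> p4 = 1 <-> 1 = 1
(~(p6 ^ (p5 nand (p2 nor p6))) <-> p4) nand p6 = 1 nand 1 = 0
p1 nor p3 = 0 nor 0 = 1
~(p1 nor p3) = ~1 = 0
((~(p6 ^ (p5 nand (p2 nor p6))) <-> p4) nand p6) nor ~(p1 nor p3) = 0 nor 0 = 1
p2 ^ p1 = 1 ^ 0 = 1
(((~(p6 ^ (p5 nand (p2 nor p6))) <-> p4) nand p6) nor ~(p1 nor p3)) nand (p2 ^ p1) = 1 nand 1 = 0
((((~(p6 ^ (p5 nand (p2 nor p6))) <-> p4) nand p6) nor ~(p1 nor p3)) nand (p2 ^ p1)) <-> p4 = 0 <-> 1 = 0
p4 <-> p6 = 1 <-> 1 = 1
p5 <-> (p4 <-> p6) = 0 <-> 1 = 0
(p5 <-> (p4 <-> p6)) nand p1 = 0 nand 0 = 1
(((((~(p6 ^ (p5 nand (p2 nor p6))) <-> p4) nand p6) nor ~(p1 nor p3)) nand (p2 ^ p1)) <-> p4) ^ ((p5 <-> (p4 <-> p6)) nand p1) = 0 ^ 1 = 1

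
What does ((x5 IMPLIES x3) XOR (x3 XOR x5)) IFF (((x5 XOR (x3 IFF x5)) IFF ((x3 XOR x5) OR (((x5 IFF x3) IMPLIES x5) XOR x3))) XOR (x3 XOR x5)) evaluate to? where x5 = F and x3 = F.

F

x5 IMPLIES x3 = F IMPLIES F = T
x3 XOR x5 = F XOR F = F
(x5 IMPLIES x3) XOR (x3 XOR x5) = T XOR F = T
x3 IFF x5 = F IFF F = T
x5 XOR (x3 IFF x5) = F XOR T = T
x3 XOR x5 = F XOR F = F
x5 IFF x3 = F IFF F = T
(x5 IFF x3) IMPLIES x5 = T IMPLIES F = F
((x5 IFF x3) IMPLIES x5) XOR x3 = F XOR F = F
(x3 XOR x5) OR (((x5 IFF x3) IMPLIES x5) XOR x3) = F OR F = F
(x5 XOR (x3 IFF x5)) IFF ((x3 XOR x5) OR (((x5 IFF x3) IMPLIES x5) XOR x3)) = T IFF F = F
x3 XOR x5 = F XOR F = F
((x5 XOR (x3 IFF x5)) IFF ((x3 XOR x5) OR (((x5 IFF x3) IMPLIES x5) XOR x3))) XOR (x3 XOR x5) = F XOR F = F
((x5 IMPLIES x3) XOR (x3 XOR x5)) IFF (((x5 XOR (x3 IFF x5)) IFF ((x3 XOR x5) OR (((x5 IFF x3) IMPLIES x5) XOR x3))) XOR (x3 XOR x5)) = T IFF F = F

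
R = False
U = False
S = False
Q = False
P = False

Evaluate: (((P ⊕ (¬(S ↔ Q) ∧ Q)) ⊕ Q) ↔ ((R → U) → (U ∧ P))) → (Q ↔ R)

True

Substituting R=False, U=False, S=False, Q=False, P=False:
S ↔ Q = False ↔ False = True
¬(S ↔ Q) = ¬True = False
¬(S ↔ Q) ∧ Q = False ∧ False = False
P ⊕ (¬(S ↔ Q) ∧ Q) = False ⊕ False = False
(P ⊕ (¬(S ↔ Q) ∧ Q)) ⊕ Q = False ⊕ False = False
R → U = False → False = True
U ∧ P = False ∧ False = False
(R → U) → (U ∧ P) = True → False = False
((P ⊕ (¬(S ↔ Q) ∧ Q)) ⊕ Q) ↔ ((R → U) → (U ∧ P)) = False ↔ False = True
Q ↔ R = False ↔ False = True
(((P ⊕ (¬(S ↔ Q) ∧ Q)) ⊕ Q) ↔ ((R → U) → (U ∧ P))) → (Q ↔ R) = True → True = True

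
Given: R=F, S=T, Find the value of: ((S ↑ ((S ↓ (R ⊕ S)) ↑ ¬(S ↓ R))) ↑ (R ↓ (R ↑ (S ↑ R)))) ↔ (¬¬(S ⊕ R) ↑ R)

T

R ⊕ S = F ⊕ T = T
S ↓ (R ⊕ S) = T ↓ T = F
S ↓ R = T ↓ F = F
¬(S ↓ R) = ¬F = T
(S ↓ (R ⊕ S)) ↑ ¬(S ↓ R) = F ↑ T = T
S ↑ ((S ↓ (R ⊕ S)) ↑ ¬(S ↓ R)) = T ↑ T = F
S ↑ R = T ↑ F = T
R ↑ (S ↑ R) = F ↑ T = T
R ↓ (R ↑ (S ↑ R)) = F ↓ T = F
(S ↑ ((S ↓ (R ⊕ S)) ↑ ¬(S ↓ R))) ↑ (R ↓ (R ↑ (S ↑ R))) = F ↑ F = T
S ⊕ R = T ⊕ F = T
¬(S ⊕ R) = ¬T = F
¬¬(S ⊕ R) = ¬F = T
¬¬(S ⊕ R) ↑ R = T ↑ F = T
((S ↑ ((S ↓ (R ⊕ S)) ↑ ¬(S ↓ R))) ↑ (R ↓ (R ↑ (S ↑ R)))) ↔ (¬¬(S ⊕ R) ↑ R) = T ↔ T = T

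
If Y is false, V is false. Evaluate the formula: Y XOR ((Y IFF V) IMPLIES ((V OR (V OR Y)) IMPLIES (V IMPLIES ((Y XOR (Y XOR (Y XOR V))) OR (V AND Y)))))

Substituting Y=False, V=False:
Y IFF V = False IFF False = True
V OR Y = False OR False = False
V OR (V OR Y) = False OR False = False
Y XOR V = False XOR False = False
Y XOR (Y XOR V) = False XOR False = False
Y XOR (Y XOR (Y XOR V)) = False XOR False = False
V AND Y = False AND False = False
(Y XOR (Y XOR (Y XOR V))) OR (V AND Y) = False OR False = False
V IMPLIES ((Y XOR (Y XOR (Y XOR V))) OR (V AND Y)) = False IMPLIES False = True
(V OR (V OR Y)) IMPLIES (V IMPLIES ((Y XOR (Y XOR (Y XOR V))) OR (V AND Y))) = False IMPLIES True = True
(Y IFF V) IMPLIES ((V OR (V OR Y)) IMPLIES (V IMPLIES ((Y XOR (Y XOR (Y XOR V))) OR (V AND Y)))) = True IMPLIES True = True
Y XOR ((Y IFF V) IMPLIES ((V OR (V OR Y)) IMPLIES (V IMPLIES ((Y XOR (Y XOR (Y XOR V))) OR (V AND Y))))) = False XOR True = True

True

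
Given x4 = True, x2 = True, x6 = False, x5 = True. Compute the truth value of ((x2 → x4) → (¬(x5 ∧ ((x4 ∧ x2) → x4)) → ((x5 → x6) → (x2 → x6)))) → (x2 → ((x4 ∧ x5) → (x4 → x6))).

x2 → x4 = True → True = True
x4 ∧ x2 = True ∧ True = True
(x4 ∧ x2) → x4 = True → True = True
x5 ∧ ((x4 ∧ x2) → x4) = True ∧ True = True
¬(x5 ∧ ((x4 ∧ x2) → x4)) = ¬True = False
x5 → x6 = True → False = False
x2 → x6 = True → False = False
(x5 → x6) → (x2 → x6) = False → False = True
¬(x5 ∧ ((x4 ∧ x2) → x4)) → ((x5 → x6) → (x2 → x6)) = False → True = True
(x2 → x4) → (¬(x5 ∧ ((x4 ∧ x2) → x4)) → ((x5 → x6) → (x2 → x6))) = True → True = True
x4 ∧ x5 = True ∧ True = True
x4 → x6 = True → False = False
(x4 ∧ x5) → (x4 → x6) = True → False = False
x2 → ((x4 ∧ x5) → (x4 → x6)) = True → False = False
((x2 → x4) → (¬(x5 ∧ ((x4 ∧ x2) → x4)) → ((x5 → x6) → (x2 → x6)))) → (x2 → ((x4 ∧ x5) → (x4 → x6))) = True → False = False

False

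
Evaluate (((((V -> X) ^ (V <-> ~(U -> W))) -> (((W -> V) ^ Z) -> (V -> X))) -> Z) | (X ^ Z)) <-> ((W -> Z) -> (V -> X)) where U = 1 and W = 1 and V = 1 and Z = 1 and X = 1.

1

Substituting U=1, W=1, V=1, Z=1, X=1:
V -> X = 1 -> 1 = 1
U -> W = 1 -> 1 = 1
~(U -> W) = ~1 = 0
V <-> ~(U -> W) = 1 <-> 0 = 0
(V -> X) ^ (V <-> ~(U -> W)) = 1 ^ 0 = 1
W -> V = 1 -> 1 = 1
(W -> V) ^ Z = 1 ^ 1 = 0
V -> X = 1 -> 1 = 1
((W -> V) ^ Z) -> (V -> X) = 0 -> 1 = 1
((V -> X) ^ (V <-> ~(U -> W))) -> (((W -> V) ^ Z) -> (V -> X)) = 1 -> 1 = 1
(((V -> X) ^ (V <-> ~(U -> W))) -> (((W -> V) ^ Z) -> (V -> X))) -> Z = 1 -> 1 = 1
X ^ Z = 1 ^ 1 = 0
((((V -> X) ^ (V <-> ~(U -> W))) -> (((W -> V) ^ Z) -> (V -> X))) -> Z) | (X ^ Z) = 1 | 0 = 1
W -> Z = 1 -> 1 = 1
V -> X = 1 -> 1 = 1
(W -> Z) -> (V -> X) = 1 -> 1 = 1
(((((V -> X) ^ (V <-> ~(U -> W))) -> (((W -> V) ^ Z) -> (V -> X))) -> Z) | (X ^ Z)) <-> ((W -> Z) -> (V -> X)) = 1 <-> 1 = 1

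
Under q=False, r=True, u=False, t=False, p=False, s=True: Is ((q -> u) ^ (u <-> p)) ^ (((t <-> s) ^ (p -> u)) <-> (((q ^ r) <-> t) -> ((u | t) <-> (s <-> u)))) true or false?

q -> u = False -> False = True
u <-> p = False <-> False = True
(q -> u) ^ (u <-> p) = True ^ True = False
t <-> s = False <-> True = False
p -> u = False -> False = True
(t <-> s) ^ (p -> u) = False ^ True = True
q ^ r = False ^ True = True
(q ^ r) <-> t = True <-> False = False
u | t = False | False = False
s <-> u = True <-> False = False
(u | t) <-> (s <-> u) = False <-> False = True
((q ^ r) <-> t) -> ((u | t) <-> (s <-> u)) = False -> True = True
((t <-> s) ^ (p -> u)) <-> (((q ^ r) <-> t) -> ((u | t) <-> (s <-> u))) = True <-> True = True
((q -> u) ^ (u <-> p)) ^ (((t <-> s) ^ (p -> u)) <-> (((q ^ r) <-> t) -> ((u | t) <-> (s <-> u)))) = False ^ True = True

True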